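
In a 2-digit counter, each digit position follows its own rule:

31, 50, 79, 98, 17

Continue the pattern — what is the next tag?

First digit: +2 each step, mod 10; 3, 5, 7, 9, 1 → 3.
Second digit goes 1, 0, 9, 8, 7 → 6 (−1 each step, mod 10).
Combining the parts gives 36.

36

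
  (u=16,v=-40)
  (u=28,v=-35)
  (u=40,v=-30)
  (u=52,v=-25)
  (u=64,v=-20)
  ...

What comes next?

(u=76,v=-15)

For the u, +12 each step: 16, 28, 40, 52, 64 → 76.
V: -40, -35, -30, -25, -20 → -15 (+5 each step).
So the next tuple is (u=76,v=-15).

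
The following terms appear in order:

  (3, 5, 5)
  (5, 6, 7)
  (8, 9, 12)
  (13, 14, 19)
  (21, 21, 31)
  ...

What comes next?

(34, 30, 50)

First component: each term is the sum of the two before it, so 3, 5, 8, 13, 21 → 34.
Second component — differences are 1, 3, 5, … (increasing by 2 each time): 5, 6, 9, 14, 21 → 30.
For the third component, each term is the sum of the two before it: 5, 7, 12, 19, 31 → 50.
So the next term is (34, 30, 50).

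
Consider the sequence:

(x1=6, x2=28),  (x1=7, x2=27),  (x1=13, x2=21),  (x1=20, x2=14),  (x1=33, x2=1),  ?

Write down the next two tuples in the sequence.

(x1=53, x2=-19), (x1=86, x2=-52)

For the x1, each term is the sum of the two before it: 6, 7, 13, 20, 33 → 53 → 86.
X2 goes 28, 27, 21, 14, 1 → -19 → -52 (together with the x1 always sums to 34).
So the next two tuples are (x1=53, x2=-19) and (x1=86, x2=-52).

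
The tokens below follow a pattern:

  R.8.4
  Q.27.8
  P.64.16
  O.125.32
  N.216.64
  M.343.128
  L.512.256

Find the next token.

Letter — letters move back 1 place in the alphabet: R, Q, P, O, N, M, L → K.
Second component: perfect cubes: 2³, 3³, 4³, …, so 8, 27, 64, 125, 216, 343, 512 → 729.
Third component goes 4, 8, 16, 32, 64, 128, 256 → 512 (×2 each step).
Putting it together: K.729.512.

K.729.512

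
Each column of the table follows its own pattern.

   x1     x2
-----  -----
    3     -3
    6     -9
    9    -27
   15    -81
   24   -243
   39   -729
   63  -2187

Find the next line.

102  -6561

Column x1 — each term is the sum of the two before it: 3, 6, 9, 15, 24, 39, 63 → 102.
Column x2: -3, -9, -27, -81, -243, -729, -2187 → -6561 (×3 each step).
Putting it together: 102  -6561.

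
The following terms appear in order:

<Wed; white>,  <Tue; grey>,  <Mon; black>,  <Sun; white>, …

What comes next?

<Sat; grey>

Day: runs backward through the weekdays Mon→Sun, so Wed, Tue, Mon, Sun → Sat.
Shade: repeats white → grey → black; white, grey, black, white → grey.
Putting it together: <Sat; grey>.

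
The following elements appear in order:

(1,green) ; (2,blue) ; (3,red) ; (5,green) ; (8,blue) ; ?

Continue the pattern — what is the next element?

(13,red)

For the first part, each term is the sum of the two before it: 1, 2, 3, 5, 8 → 13.
Colour — repeats green → blue → red: green, blue, red, green, blue → red.
So the next element is (13,red).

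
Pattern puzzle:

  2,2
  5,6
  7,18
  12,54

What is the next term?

First slot goes 2, 5, 7, 12 → 19 (each term is the sum of the two before it).
Second slot: 2, 6, 18, 54 → 162 (×3 each step).
So the next term is 19,162.

19,162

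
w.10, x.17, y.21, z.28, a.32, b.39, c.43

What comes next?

d.50

Letter goes w, x, y, z, a, b, c → d (letters move forward 1 place in the alphabet, wrapping Z→A).
Second component — alternating steps +7, +4, +7, +4, …: 10, 17, 21, 28, 32, 39, 43 → 50.
So the next tag is d.50.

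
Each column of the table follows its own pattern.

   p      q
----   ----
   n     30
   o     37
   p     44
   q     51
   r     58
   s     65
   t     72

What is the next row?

Column p: n, o, p, q, r, s, t → u (letters move forward 1 place in the alphabet).
For the column q, +7 each step: 30, 37, 44, 51, 58, 65, 72 → 79.
Putting it together: u  79.

u  79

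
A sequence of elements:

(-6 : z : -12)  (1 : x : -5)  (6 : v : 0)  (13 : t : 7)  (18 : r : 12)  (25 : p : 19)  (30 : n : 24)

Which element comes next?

(37 : l : 31)

First coordinate: alternating steps +7, +5, +7, +5, …; -6, 1, 6, 13, 18, 25, 30 → 37.
Letter — letters move back 2 places in the alphabet: z, x, v, t, r, p, n → l.
Third coordinate goes -12, -5, 0, 7, 12, 19, 24 → 31 (always 6 less than the first coordinate).
Putting it together: (37 : l : 31).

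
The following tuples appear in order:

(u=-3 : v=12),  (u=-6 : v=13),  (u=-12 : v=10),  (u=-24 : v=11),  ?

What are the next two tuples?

(u=-48 : v=8), (u=-96 : v=9)

U: ×2 each step; -3, -6, -12, -24 → -48 → -96.
V: alternating steps +1, −3, +1, −3, …; 12, 13, 10, 11 → 8 → 9.
Putting the parts together: (u=-48 : v=8) and then (u=-96 : v=9).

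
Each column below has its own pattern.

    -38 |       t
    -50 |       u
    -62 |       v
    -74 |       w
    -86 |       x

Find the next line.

-98  y

First component goes -38, -50, -62, -74, -86 → -98 (−12 each step).
Letter goes t, u, v, w, x → y (letters move forward 1 place in the alphabet).
Putting it together: -98  y.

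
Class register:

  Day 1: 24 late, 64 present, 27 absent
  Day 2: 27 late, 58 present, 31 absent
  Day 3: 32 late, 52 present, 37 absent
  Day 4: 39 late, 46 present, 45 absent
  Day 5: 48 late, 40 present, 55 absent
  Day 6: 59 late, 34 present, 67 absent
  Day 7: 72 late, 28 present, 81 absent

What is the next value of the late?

For the late, differences are 3, 5, 7, … (increasing by 2 each time): 24, 27, 32, 39, 48, 59, 72 → 87.
For the present, −6 each step: 64, 58, 52, 46, 40, 34, 28 → 22.
For the absent, differences are 4, 6, 8, … (increasing by 2 each time): 27, 31, 37, 45, 55, 67, 81 → 97.

87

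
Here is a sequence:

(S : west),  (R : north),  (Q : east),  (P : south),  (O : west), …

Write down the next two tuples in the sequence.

Letter: letters move back 1 place in the alphabet; S, R, Q, P, O → N → M.
Direction goes west, north, east, south, west → north → east (repeats west → north → east → south).
Putting the parts together: (N : north) and then (M : east).

(N : north), (M : east)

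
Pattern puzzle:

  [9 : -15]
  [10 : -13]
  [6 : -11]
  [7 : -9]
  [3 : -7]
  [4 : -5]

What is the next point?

[0 : -3]

First coordinate: alternating steps +1, −4, +1, −4, …; 9, 10, 6, 7, 3, 4 → 0.
For the second coordinate, +2 each step: -15, -13, -11, -9, -7, -5 → -3.
Putting it together: [0 : -3].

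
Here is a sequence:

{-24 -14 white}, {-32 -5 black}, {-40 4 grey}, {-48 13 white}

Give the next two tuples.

First value: -24, -32, -40, -48 → -56 → -64 (−8 each step).
Second value: -14, -5, 4, 13 → 22 → 31 (+9 each step).
Shade: repeats white → black → grey; white, black, grey, white → black → grey.
Putting the parts together: {-56 22 black} and then {-64 31 grey}.

{-56 22 black}, {-64 31 grey}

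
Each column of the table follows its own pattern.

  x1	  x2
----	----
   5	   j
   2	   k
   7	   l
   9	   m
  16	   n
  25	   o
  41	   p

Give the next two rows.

For the column x1, each term is the sum of the two before it: 5, 2, 7, 9, 16, 25, 41 → 66 → 107.
Column x2: letters move forward 1 place in the alphabet; j, k, l, m, n, o, p → q → r.
So the next two rows are 66  q and 107  r.

66  q; 107  r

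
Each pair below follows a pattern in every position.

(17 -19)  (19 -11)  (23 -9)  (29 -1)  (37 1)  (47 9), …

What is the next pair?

First coordinate goes 17, 19, 23, 29, 37, 47 → 59 (differences are 2, 4, 6, … (increasing by 2 each time)).
Second coordinate: alternating steps +8, +2, +8, +2, …; -19, -11, -9, -1, 1, 9 → 11.
Putting it together: (59 11).

(59 11)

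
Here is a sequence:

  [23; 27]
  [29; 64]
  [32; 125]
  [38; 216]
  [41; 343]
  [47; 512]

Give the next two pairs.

First component: alternating steps +6, +3, +6, +3, …, so 23, 29, 32, 38, 41, 47 → 50 → 56.
Second component: 27, 64, 125, 216, 343, 512 → 729 → 1000 (perfect cubes: 3³, 4³, 5³, …).
So the next two pairs are [50; 729] and [56; 1000].

[50; 729], [56; 1000]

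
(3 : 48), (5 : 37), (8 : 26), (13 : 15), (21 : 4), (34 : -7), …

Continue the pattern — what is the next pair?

First value: each term is the sum of the two before it, so 3, 5, 8, 13, 21, 34 → 55.
Second value: −11 each step; 48, 37, 26, 15, 4, -7 → -18.
Putting it together: (55 : -18).

(55 : -18)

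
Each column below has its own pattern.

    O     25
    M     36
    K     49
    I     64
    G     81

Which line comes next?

Letter — letters move back 2 places in the alphabet: O, M, K, I, G → E.
Second component: 25, 36, 49, 64, 81 → 100 (perfect squares: 5², 6², 7², …).
So the next line is E  100.

E  100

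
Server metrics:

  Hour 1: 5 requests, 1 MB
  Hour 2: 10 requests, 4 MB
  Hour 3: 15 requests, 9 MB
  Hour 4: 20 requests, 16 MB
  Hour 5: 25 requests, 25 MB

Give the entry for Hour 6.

30 requests, 36 MB

For the requests, +5 each step: 5, 10, 15, 20, 25 → 30.
MB goes 1, 4, 9, 16, 25 → 36 (perfect squares: 1², 2², 3², …).
Combining the parts gives 30 requests, 36 MB.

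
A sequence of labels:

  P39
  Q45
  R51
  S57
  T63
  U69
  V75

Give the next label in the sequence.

Letter: letters move forward 1 place in the alphabet, so P, Q, R, S, T, U, V → W.
Second component — +6 each step: 39, 45, 51, 57, 63, 69, 75 → 81.
So the next label is W81.

W81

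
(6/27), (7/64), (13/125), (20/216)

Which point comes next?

First part: each term is the sum of the two before it; 6, 7, 13, 20 → 33.
Second part: perfect cubes: 3³, 4³, 5³, …, so 27, 64, 125, 216 → 343.
Combining the parts gives (33/343).

(33/343)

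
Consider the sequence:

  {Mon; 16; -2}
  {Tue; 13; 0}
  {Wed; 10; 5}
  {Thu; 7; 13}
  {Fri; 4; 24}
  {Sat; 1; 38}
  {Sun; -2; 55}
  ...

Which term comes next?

For the day, runs through the weekdays Mon→Sun: Mon, Tue, Wed, Thu, Fri, Sat, Sun → Mon.
For the second coordinate, −3 each step: 16, 13, 10, 7, 4, 1, -2 → -5.
Third coordinate goes -2, 0, 5, 13, 24, 38, 55 → 75 (differences are 2, 5, 8, … (increasing by 3 each time)).
So the next term is {Mon; -5; 75}.

{Mon; -5; 75}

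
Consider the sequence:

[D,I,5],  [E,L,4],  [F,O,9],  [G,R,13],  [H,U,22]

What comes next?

[I,X,35]

First letter: letters move forward 1 place in the alphabet; D, E, F, G, H → I.
Second letter: letters move forward 3 places in the alphabet, so I, L, O, R, U → X.
Third coordinate — each term is the sum of the two before it: 5, 4, 9, 13, 22 → 35.
So the next element is [I,X,35].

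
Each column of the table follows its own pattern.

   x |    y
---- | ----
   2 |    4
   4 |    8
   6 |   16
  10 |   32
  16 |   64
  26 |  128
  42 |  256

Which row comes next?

Column x: each term is the sum of the two before it, so 2, 4, 6, 10, 16, 26, 42 → 68.
Column y goes 4, 8, 16, 32, 64, 128, 256 → 512 (×2 each step).
Combining the parts gives 68  512.

68  512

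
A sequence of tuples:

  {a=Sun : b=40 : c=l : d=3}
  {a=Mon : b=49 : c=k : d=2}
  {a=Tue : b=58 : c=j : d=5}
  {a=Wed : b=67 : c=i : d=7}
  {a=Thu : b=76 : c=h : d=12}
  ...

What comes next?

{a=Fri : b=85 : c=g : d=19}

A: runs through the weekdays Mon→Sun, so Sun, Mon, Tue, Wed, Thu → Fri.
B — +9 each step: 40, 49, 58, 67, 76 → 85.
C — letters move back 1 place in the alphabet: l, k, j, i, h → g.
D: each term is the sum of the two before it, so 3, 2, 5, 7, 12 → 19.
Combining the parts gives {a=Fri : b=85 : c=g : d=19}.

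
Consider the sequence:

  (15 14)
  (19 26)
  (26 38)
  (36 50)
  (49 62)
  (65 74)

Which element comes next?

For the first entry, differences are 4, 7, 10, … (increasing by 3 each time): 15, 19, 26, 36, 49, 65 → 84.
Second entry: 14, 26, 38, 50, 62, 74 → 86 (+12 each step).
So the next element is (84 86).

(84 86)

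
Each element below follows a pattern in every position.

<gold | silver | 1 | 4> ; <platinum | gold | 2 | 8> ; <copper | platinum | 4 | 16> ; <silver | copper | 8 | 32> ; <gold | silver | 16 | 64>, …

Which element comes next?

<platinum | gold | 32 | 128>

First metal: gold, platinum, copper, silver, gold → platinum (repeats gold → platinum → copper → silver).
For the second metal, repeats silver → gold → platinum → copper: silver, gold, platinum, copper, silver → gold.
Third slot goes 1, 2, 4, 8, 16 → 32 (×2 each step).
Fourth slot goes 4, 8, 16, 32, 64 → 128 (×2 each step).
So the next element is <platinum | gold | 32 | 128>.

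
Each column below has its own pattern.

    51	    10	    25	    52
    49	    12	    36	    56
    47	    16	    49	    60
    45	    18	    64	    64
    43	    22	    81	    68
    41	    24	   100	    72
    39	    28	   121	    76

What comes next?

37  30  144  80

First component: −2 each step, so 51, 49, 47, 45, 43, 41, 39 → 37.
Second component: alternating steps +2, +4, +2, +4, …; 10, 12, 16, 18, 22, 24, 28 → 30.
For the third component, perfect squares: 5², 6², 7², …: 25, 36, 49, 64, 81, 100, 121 → 144.
Fourth component: +4 each step; 52, 56, 60, 64, 68, 72, 76 → 80.
So the next row is 37  30  144  80.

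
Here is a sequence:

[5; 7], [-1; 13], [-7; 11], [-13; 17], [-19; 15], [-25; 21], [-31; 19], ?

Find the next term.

[-37; 25]

For the first coordinate, −6 each step: 5, -1, -7, -13, -19, -25, -31 → -37.
Second coordinate: 7, 13, 11, 17, 15, 21, 19 → 25 (alternating steps +6, −2, +6, −2, …).
Combining the parts gives [-37; 25].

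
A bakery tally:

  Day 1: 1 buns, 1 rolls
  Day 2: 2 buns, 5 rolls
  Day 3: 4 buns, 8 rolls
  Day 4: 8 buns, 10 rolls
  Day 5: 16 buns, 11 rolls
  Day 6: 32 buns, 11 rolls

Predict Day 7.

64 buns, 10 rolls

Buns: 1, 2, 4, 8, 16, 32 → 64 (×2 each step).
Rolls: differences are 4, 3, 2, … (decreasing by 1 each time); 1, 5, 8, 10, 11, 11 → 10.
So the next line is 64 buns, 10 rolls.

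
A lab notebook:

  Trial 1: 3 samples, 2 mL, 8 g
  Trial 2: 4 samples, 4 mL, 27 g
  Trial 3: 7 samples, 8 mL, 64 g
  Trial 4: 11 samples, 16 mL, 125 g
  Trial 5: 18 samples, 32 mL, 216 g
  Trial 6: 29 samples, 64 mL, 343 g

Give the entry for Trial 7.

Samples goes 3, 4, 7, 11, 18, 29 → 47 (each term is the sum of the two before it).
ML — ×2 each step: 2, 4, 8, 16, 32, 64 → 128.
For the g, perfect cubes: 2³, 3³, 4³, …: 8, 27, 64, 125, 216, 343 → 512.
Combining the parts gives 47 samples, 128 mL, 512 g.

47 samples, 128 mL, 512 g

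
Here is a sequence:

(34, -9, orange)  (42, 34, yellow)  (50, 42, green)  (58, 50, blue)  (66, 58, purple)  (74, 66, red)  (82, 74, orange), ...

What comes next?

First part: +8 each step; 34, 42, 50, 58, 66, 74, 82 → 90.
For the second part, always the previous value of the first part: -9, 34, 42, 50, 58, 66, 74 → 82.
Colour — repeats orange → yellow → green → blue → purple → red: orange, yellow, green, blue, purple, red, orange → yellow.
Combining the parts gives (90, 82, yellow).

(90, 82, yellow)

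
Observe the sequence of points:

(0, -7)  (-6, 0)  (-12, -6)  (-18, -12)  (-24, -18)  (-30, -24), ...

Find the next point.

(-36, -30)

First coordinate: −6 each step; 0, -6, -12, -18, -24, -30 → -36.
Second coordinate: -7, 0, -6, -12, -18, -24 → -30 (always the previous value of the first coordinate).
Combining the parts gives (-36, -30).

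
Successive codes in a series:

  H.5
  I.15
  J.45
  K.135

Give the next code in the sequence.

L.405

Letter — letters move forward 1 place in the alphabet: H, I, J, K → L.
Second component: 5, 15, 45, 135 → 405 (×3 each step).
Putting it together: L.405.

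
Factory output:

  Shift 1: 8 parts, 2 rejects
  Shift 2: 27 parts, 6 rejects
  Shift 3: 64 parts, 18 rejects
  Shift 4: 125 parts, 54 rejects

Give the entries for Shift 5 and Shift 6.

Parts: perfect cubes: 2³, 3³, 4³, …; 8, 27, 64, 125 → 216 → 343.
For the rejects, ×3 each step: 2, 6, 18, 54 → 162 → 486.
Putting the parts together: 216 parts, 162 rejects and then 343 parts, 486 rejects.

216 parts, 162 rejects; 343 parts, 486 rejects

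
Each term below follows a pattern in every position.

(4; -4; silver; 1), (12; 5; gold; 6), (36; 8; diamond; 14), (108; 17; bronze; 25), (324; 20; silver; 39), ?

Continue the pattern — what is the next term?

(972; 29; gold; 56)

First coordinate: ×3 each step, so 4, 12, 36, 108, 324 → 972.
Second coordinate: -4, 5, 8, 17, 20 → 29 (alternating steps +9, +3, +9, +3, …).
For the rank, repeats silver → gold → diamond → bronze: silver, gold, diamond, bronze, silver → gold.
Fourth coordinate: 1, 6, 14, 25, 39 → 56 (differences are 5, 8, 11, … (increasing by 3 each time)).
Putting it together: (972; 29; gold; 56).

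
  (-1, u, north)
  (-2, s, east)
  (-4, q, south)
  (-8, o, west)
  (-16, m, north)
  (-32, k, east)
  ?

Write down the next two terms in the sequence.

(-64, i, south), (-128, g, west)

First value: ×2 each step; -1, -2, -4, -8, -16, -32 → -64 → -128.
Letter — letters move back 2 places in the alphabet: u, s, q, o, m, k → i → g.
Direction: north, east, south, west, north, east → south → west (repeats north → east → south → west).
So the next two terms are (-64, i, south) and (-128, g, west).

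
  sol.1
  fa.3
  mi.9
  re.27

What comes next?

Note — runs backward through the solfège scale do→ti: sol, fa, mi, re → do.
Second component: 1, 3, 9, 27 → 81 (×3 each step).
So the next label is do.81.

do.81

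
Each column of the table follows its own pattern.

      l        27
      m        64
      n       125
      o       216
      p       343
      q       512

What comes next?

r  729

Letter: letters move forward 1 place in the alphabet, so l, m, n, o, p, q → r.
For the second component, perfect cubes: 3³, 4³, 5³, …: 27, 64, 125, 216, 343, 512 → 729.
So the next line is r  729.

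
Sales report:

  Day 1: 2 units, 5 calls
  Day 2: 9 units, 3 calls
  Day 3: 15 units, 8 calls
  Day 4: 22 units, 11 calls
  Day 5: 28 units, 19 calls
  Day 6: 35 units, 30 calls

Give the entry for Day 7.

Units goes 2, 9, 15, 22, 28, 35 → 41 (alternating steps +7, +6, +7, +6, …).
Calls — each term is the sum of the two before it: 5, 3, 8, 11, 19, 30 → 49.
So the next record is 41 units, 49 calls.

41 units, 49 calls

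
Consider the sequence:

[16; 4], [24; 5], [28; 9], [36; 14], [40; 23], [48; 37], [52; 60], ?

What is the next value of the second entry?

Second entry goes 4, 5, 9, 14, 23, 37, 60 → 97 (each term is the sum of the two before it).

97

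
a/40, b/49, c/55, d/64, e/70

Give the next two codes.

f/79, g/85

Letter: letters move forward 1 place in the alphabet, so a, b, c, d, e → f → g.
Second component — alternating steps +9, +6, +9, +6, …: 40, 49, 55, 64, 70 → 79 → 85.
Putting the parts together: f/79 and then g/85.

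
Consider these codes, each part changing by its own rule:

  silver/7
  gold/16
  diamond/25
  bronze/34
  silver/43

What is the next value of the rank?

For the rank, repeats silver → gold → diamond → bronze: silver, gold, diamond, bronze, silver → gold.

gold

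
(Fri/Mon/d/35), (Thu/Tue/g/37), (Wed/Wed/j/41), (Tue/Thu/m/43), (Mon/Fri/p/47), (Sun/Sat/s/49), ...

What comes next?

First day goes Fri, Thu, Wed, Tue, Mon, Sun → Sat (runs backward through the weekdays Mon→Sun).
Second day goes Mon, Tue, Wed, Thu, Fri, Sat → Sun (runs through the weekdays Mon→Sun).
For the letter, letters move forward 3 places in the alphabet: d, g, j, m, p, s → v.
Fourth entry: alternating steps +2, +4, +2, +4, …; 35, 37, 41, 43, 47, 49 → 53.
So the next term is (Sat/Sun/v/53).

(Sat/Sun/v/53)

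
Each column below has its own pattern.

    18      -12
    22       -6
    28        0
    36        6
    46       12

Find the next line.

58  18

For the first component, differences are 4, 6, 8, … (increasing by 2 each time): 18, 22, 28, 36, 46 → 58.
Second component — +6 each step: -12, -6, 0, 6, 12 → 18.
Putting it together: 58  18.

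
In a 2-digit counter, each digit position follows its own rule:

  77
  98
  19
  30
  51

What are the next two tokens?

First digit: 7, 9, 1, 3, 5 → 7 → 9 (+2 each step, mod 10).
Second digit goes 7, 8, 9, 0, 1 → 2 → 3 (+1 each step, mod 10).
So the next two tokens are 72 and 93.

72 then 93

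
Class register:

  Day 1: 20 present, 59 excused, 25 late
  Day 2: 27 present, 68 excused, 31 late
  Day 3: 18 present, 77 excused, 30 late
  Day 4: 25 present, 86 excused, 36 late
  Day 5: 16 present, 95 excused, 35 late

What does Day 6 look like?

23 present, 104 excused, 41 late

Present: 20, 27, 18, 25, 16 → 23 (alternating steps +7, −9, +7, −9, …).
Excused: 59, 68, 77, 86, 95 → 104 (+9 each step).
For the late, alternating steps +6, −1, +6, −1, …: 25, 31, 30, 36, 35 → 41.
So the next line is 23 present, 104 excused, 41 late.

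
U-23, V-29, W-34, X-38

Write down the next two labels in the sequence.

Letter: letters move forward 1 place in the alphabet, so U, V, W, X → Y → Z.
Second component: differences are 6, 5, 4, … (decreasing by 1 each time); 23, 29, 34, 38 → 41 → 43.
Putting the parts together: Y-41 and then Z-43.

Y-41 then Z-43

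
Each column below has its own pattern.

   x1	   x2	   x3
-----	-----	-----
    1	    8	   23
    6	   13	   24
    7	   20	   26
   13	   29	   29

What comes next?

Column x1: each term is the sum of the two before it, so 1, 6, 7, 13 → 20.
For the column x2, differences are 5, 7, 9, … (increasing by 2 each time): 8, 13, 20, 29 → 40.
Column x3 goes 23, 24, 26, 29 → 33 (differences are 1, 2, 3, … (increasing by 1 each time)).
Combining the parts gives 20  40  33.

20  40  33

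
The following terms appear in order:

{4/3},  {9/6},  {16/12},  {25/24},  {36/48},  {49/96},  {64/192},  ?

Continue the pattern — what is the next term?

For the first slot, perfect squares: 2², 3², 4², …: 4, 9, 16, 25, 36, 49, 64 → 81.
Second slot: ×2 each step, so 3, 6, 12, 24, 48, 96, 192 → 384.
Putting it together: {81/384}.

{81/384}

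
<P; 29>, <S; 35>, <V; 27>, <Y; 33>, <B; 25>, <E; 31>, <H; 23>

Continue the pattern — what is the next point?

<K; 29>

Letter: letters move forward 3 places in the alphabet, wrapping Z→A; P, S, V, Y, B, E, H → K.
Second value: 29, 35, 27, 33, 25, 31, 23 → 29 (alternating steps +6, −8, +6, −8, …).
Putting it together: <K; 29>.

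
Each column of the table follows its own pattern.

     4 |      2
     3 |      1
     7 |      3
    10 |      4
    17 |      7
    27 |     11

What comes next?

First component goes 4, 3, 7, 10, 17, 27 → 44 (each term is the sum of the two before it).
Second component: each term is the sum of the two before it, so 2, 1, 3, 4, 7, 11 → 18.
Combining the parts gives 44  18.

44  18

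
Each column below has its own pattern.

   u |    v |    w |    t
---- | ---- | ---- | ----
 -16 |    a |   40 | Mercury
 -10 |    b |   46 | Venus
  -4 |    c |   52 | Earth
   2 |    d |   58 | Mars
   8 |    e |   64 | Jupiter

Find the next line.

14  f  70  Saturn

Column u: +6 each step, so -16, -10, -4, 2, 8 → 14.
Column v: letters move forward 1 place in the alphabet; a, b, c, d, e → f.
Column w: 40, 46, 52, 58, 64 → 70 (+6 each step).
For the column t, runs through the planets Mercury→Neptune: Mercury, Venus, Earth, Mars, Jupiter → Saturn.
Putting it together: 14  f  70  Saturn.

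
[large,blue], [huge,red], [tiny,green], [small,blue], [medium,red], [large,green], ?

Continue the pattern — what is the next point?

[huge,blue]

Size — repeats large → huge → tiny → small → medium: large, huge, tiny, small, medium, large → huge.
Colour — repeats blue → red → green: blue, red, green, blue, red, green → blue.
Combining the parts gives [huge,blue].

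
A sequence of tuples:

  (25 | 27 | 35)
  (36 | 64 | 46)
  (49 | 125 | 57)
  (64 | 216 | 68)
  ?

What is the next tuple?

(81 | 343 | 79)

First slot: perfect squares: 5², 6², 7², …, so 25, 36, 49, 64 → 81.
Second slot — perfect cubes: 3³, 4³, 5³, …: 27, 64, 125, 216 → 343.
Third slot goes 35, 46, 57, 68 → 79 (+11 each step).
So the next tuple is (81 | 343 | 79).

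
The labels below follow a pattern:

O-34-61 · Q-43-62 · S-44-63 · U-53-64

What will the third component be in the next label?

Third component — +1 each step: 61, 62, 63, 64 → 65.

65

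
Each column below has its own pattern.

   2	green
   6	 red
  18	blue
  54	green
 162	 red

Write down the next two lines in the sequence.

486  blue; 1458  green

First component: ×3 each step, so 2, 6, 18, 54, 162 → 486 → 1458.
For the colour, repeats green → red → blue: green, red, blue, green, red → blue → green.
So the next two lines are 486  blue and 1458  green.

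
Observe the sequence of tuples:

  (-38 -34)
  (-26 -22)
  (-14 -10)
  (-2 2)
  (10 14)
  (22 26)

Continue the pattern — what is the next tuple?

First component: +12 each step, so -38, -26, -14, -2, 10, 22 → 34.
Second component: always 4 more than the first component; -34, -22, -10, 2, 14, 26 → 38.
So the next tuple is (34 38).

(34 38)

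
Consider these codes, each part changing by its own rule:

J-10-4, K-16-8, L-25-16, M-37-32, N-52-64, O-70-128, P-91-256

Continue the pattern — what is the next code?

Q-115-512

For the letter, letters move forward 1 place in the alphabet: J, K, L, M, N, O, P → Q.
Second component: differences are 6, 9, 12, … (increasing by 3 each time), so 10, 16, 25, 37, 52, 70, 91 → 115.
For the third component, ×2 each step: 4, 8, 16, 32, 64, 128, 256 → 512.
So the next code is Q-115-512.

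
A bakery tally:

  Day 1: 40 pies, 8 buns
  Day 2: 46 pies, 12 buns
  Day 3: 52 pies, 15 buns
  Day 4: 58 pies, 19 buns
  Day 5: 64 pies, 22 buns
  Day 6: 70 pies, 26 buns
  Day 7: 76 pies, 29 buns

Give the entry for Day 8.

82 pies, 33 buns

Pies: 40, 46, 52, 58, 64, 70, 76 → 82 (+6 each step).
Buns: 8, 12, 15, 19, 22, 26, 29 → 33 (alternating steps +4, +3, +4, +3, …).
So the next row is 82 pies, 33 buns.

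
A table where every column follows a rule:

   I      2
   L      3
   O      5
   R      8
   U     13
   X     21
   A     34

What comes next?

D  55

For the letter, letters move forward 3 places in the alphabet, wrapping Z→A: I, L, O, R, U, X, A → D.
Second component: 2, 3, 5, 8, 13, 21, 34 → 55 (each term is the sum of the two before it).
So the next line is D  55.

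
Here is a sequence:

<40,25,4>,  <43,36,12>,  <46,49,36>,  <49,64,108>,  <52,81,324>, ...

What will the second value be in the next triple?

Second value goes 25, 36, 49, 64, 81 → 100 (perfect squares: 5², 6², 7², …).

100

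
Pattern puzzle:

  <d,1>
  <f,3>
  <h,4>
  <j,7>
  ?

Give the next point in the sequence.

Letter goes d, f, h, j → l (letters move forward 2 places in the alphabet).
Second value: each term is the sum of the two before it, so 1, 3, 4, 7 → 11.
Putting it together: <l,11>.

<l,11>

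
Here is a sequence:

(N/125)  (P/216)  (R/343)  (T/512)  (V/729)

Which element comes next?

(X/1000)

For the letter, letters move forward 2 places in the alphabet: N, P, R, T, V → X.
Second slot goes 125, 216, 343, 512, 729 → 1000 (perfect cubes: 5³, 6³, 7³, …).
So the next element is (X/1000).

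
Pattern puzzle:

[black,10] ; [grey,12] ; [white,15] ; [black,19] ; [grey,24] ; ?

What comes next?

[white,30]

Shade goes black, grey, white, black, grey → white (repeats black → grey → white).
For the second coordinate, differences are 2, 3, 4, … (increasing by 1 each time): 10, 12, 15, 19, 24 → 30.
Putting it together: [white,30].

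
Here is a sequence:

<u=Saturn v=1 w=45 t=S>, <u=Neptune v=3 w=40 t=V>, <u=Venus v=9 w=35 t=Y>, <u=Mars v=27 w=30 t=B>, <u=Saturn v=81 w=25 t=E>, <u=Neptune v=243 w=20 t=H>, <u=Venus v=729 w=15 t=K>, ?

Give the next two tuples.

U: Saturn, Neptune, Venus, Mars, Saturn, Neptune, Venus → Mars → Saturn (repeats Saturn → Neptune → Venus → Mars).
For the v, ×3 each step: 1, 3, 9, 27, 81, 243, 729 → 2187 → 6561.
W: 45, 40, 35, 30, 25, 20, 15 → 10 → 5 (−5 each step).
T — letters move forward 3 places in the alphabet, wrapping Z→A: S, V, Y, B, E, H, K → N → Q.
So the next two tuples are <u=Mars v=2187 w=10 t=N> and <u=Saturn v=6561 w=5 t=Q>.

<u=Mars v=2187 w=10 t=N>, <u=Saturn v=6561 w=5 t=Q>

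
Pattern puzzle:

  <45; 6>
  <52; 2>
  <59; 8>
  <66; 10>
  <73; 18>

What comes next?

<80; 28>

First part — +7 each step: 45, 52, 59, 66, 73 → 80.
Second part: 6, 2, 8, 10, 18 → 28 (each term is the sum of the two before it).
Putting it together: <80; 28>.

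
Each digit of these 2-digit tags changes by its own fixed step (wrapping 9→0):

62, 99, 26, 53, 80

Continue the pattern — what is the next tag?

First digit goes 6, 9, 2, 5, 8 → 1 (+3 each step, mod 10).
Second digit: 2, 9, 6, 3, 0 → 7 (−3 each step, mod 10).
So the next tag is 17.

17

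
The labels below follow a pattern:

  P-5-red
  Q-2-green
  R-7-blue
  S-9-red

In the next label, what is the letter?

For the letter, letters move forward 1 place in the alphabet: P, Q, R, S → T.

T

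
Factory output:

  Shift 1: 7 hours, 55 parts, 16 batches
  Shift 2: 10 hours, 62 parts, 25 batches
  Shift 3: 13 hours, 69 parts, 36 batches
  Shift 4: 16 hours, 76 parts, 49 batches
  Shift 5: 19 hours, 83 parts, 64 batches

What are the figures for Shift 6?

22 hours, 90 parts, 81 batches

Hours — +3 each step: 7, 10, 13, 16, 19 → 22.
For the parts, +7 each step: 55, 62, 69, 76, 83 → 90.
Batches: perfect squares: 4², 5², 6², …, so 16, 25, 36, 49, 64 → 81.
Combining the parts gives 22 hours, 90 parts, 81 batches.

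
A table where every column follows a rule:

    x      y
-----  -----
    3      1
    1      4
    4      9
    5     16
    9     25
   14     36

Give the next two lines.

23  49; 37  64

Column x: each term is the sum of the two before it, so 3, 1, 4, 5, 9, 14 → 23 → 37.
For the column y, perfect squares: 1², 2², 3², …: 1, 4, 9, 16, 25, 36 → 49 → 64.
Putting the parts together: 23  49 and then 37  64.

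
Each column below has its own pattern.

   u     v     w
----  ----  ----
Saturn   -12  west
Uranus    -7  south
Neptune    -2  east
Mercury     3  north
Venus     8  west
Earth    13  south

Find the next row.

Column u: Saturn, Uranus, Neptune, Mercury, Venus, Earth → Mars (runs through the planets Mercury→Neptune).
Column v: -12, -7, -2, 3, 8, 13 → 18 (+5 each step).
Column w: repeats west → south → east → north; west, south, east, north, west, south → east.
So the next row is Mars  18  east.

Mars  18  east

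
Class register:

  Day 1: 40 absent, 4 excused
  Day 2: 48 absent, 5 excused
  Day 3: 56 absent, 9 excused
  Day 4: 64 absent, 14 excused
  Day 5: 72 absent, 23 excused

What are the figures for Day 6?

Absent — +8 each step: 40, 48, 56, 64, 72 → 80.
Excused goes 4, 5, 9, 14, 23 → 37 (each term is the sum of the two before it).
Combining the parts gives 80 absent, 37 excused.

80 absent, 37 excused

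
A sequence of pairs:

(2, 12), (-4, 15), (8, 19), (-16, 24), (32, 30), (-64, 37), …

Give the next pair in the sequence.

First slot: ×(-2) each step, so 2, -4, 8, -16, 32, -64 → 128.
Second slot — differences are 3, 4, 5, … (increasing by 1 each time): 12, 15, 19, 24, 30, 37 → 45.
Combining the parts gives (128, 45).

(128, 45)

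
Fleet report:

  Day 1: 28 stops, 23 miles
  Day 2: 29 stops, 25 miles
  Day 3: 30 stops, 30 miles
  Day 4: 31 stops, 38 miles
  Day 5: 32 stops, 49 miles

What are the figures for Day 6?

Stops: +1 each step; 28, 29, 30, 31, 32 → 33.
Miles — differences are 2, 5, 8, … (increasing by 3 each time): 23, 25, 30, 38, 49 → 63.
Putting it together: 33 stops, 63 miles.

33 stops, 63 miles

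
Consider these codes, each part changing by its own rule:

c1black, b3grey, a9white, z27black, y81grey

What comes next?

x243white

Letter: letters move back 1 place in the alphabet, wrapping A→Z; c, b, a, z, y → x.
Second component: ×3 each step, so 1, 3, 9, 27, 81 → 243.
Shade: black, grey, white, black, grey → white (repeats black → grey → white).
Combining the parts gives x243white.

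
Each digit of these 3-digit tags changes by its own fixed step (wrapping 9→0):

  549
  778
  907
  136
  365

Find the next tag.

First digit: 5, 7, 9, 1, 3 → 5 (+2 each step, mod 10).
For the second digit, +3 each step, mod 10: 4, 7, 0, 3, 6 → 9.
For the third digit, −1 each step, mod 10: 9, 8, 7, 6, 5 → 4.
So the next tag is 594.

594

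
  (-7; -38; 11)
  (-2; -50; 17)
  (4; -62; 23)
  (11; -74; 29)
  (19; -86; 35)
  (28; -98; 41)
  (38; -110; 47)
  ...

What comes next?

First component goes -7, -2, 4, 11, 19, 28, 38 → 49 (differences are 5, 6, 7, … (increasing by 1 each time)).
Second component goes -38, -50, -62, -74, -86, -98, -110 → -122 (−12 each step).
Third component: +6 each step; 11, 17, 23, 29, 35, 41, 47 → 53.
Putting it together: (49; -122; 53).

(49; -122; 53)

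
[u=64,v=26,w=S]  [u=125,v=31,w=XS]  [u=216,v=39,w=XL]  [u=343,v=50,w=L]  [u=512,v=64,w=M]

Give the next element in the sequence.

U: 64, 125, 216, 343, 512 → 729 (perfect cubes: 4³, 5³, 6³, …).
V: differences are 5, 8, 11, … (increasing by 3 each time), so 26, 31, 39, 50, 64 → 81.
W — runs backward through clothing sizes XS→XL: S, XS, XL, L, M → S.
Combining the parts gives [u=729,v=81,w=S].

[u=729,v=81,w=S]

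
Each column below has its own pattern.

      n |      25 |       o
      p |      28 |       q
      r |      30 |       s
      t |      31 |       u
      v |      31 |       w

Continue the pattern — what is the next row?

x  30  y

First letter: letters move forward 2 places in the alphabet; n, p, r, t, v → x.
For the second component, differences are 3, 2, 1, … (decreasing by 1 each time): 25, 28, 30, 31, 31 → 30.
Second letter: o, q, s, u, w → y (letters move forward 2 places in the alphabet).
Combining the parts gives x  30  y.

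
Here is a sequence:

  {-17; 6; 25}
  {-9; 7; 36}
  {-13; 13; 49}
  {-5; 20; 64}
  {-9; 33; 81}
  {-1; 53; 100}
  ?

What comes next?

First value goes -17, -9, -13, -5, -9, -1 → -5 (alternating steps +8, −4, +8, −4, …).
Second value: each term is the sum of the two before it; 6, 7, 13, 20, 33, 53 → 86.
Third value — perfect squares: 5², 6², 7², …: 25, 36, 49, 64, 81, 100 → 121.
Combining the parts gives {-5; 86; 121}.

{-5; 86; 121}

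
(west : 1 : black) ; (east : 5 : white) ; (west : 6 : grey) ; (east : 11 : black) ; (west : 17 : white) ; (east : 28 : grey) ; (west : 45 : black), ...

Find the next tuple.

Direction goes west, east, west, east, west, east, west → east (alternates west ↔ east).
Second part: each term is the sum of the two before it, so 1, 5, 6, 11, 17, 28, 45 → 73.
Shade goes black, white, grey, black, white, grey, black → white (repeats black → white → grey).
Combining the parts gives (east : 73 : white).

(east : 73 : white)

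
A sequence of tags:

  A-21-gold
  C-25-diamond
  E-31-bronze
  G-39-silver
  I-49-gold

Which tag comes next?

Letter goes A, C, E, G, I → K (letters move forward 2 places in the alphabet).
For the second component, differences are 4, 6, 8, … (increasing by 2 each time): 21, 25, 31, 39, 49 → 61.
Rank: repeats gold → diamond → bronze → silver, so gold, diamond, bronze, silver, gold → diamond.
So the next tag is K-61-diamond.

K-61-diamond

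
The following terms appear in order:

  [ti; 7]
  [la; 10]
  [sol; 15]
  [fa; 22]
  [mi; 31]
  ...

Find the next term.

[re; 42]

Note — runs backward through the solfège scale do→ti: ti, la, sol, fa, mi → re.
Second entry — differences are 3, 5, 7, … (increasing by 2 each time): 7, 10, 15, 22, 31 → 42.
Putting it together: [re; 42].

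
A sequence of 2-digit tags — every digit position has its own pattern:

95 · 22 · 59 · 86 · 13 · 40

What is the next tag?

77

First digit: +3 each step, mod 10; 9, 2, 5, 8, 1, 4 → 7.
Second digit: −3 each step, mod 10, so 5, 2, 9, 6, 3, 0 → 7.
Combining the parts gives 77.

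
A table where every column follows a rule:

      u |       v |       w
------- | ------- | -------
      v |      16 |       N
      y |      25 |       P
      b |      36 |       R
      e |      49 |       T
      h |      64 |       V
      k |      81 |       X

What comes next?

n  100  Z

Column u: letters move forward 3 places in the alphabet, wrapping Z→A; v, y, b, e, h, k → n.
Column v: perfect squares: 4², 5², 6², …; 16, 25, 36, 49, 64, 81 → 100.
Column w: letters move forward 2 places in the alphabet; N, P, R, T, V, X → Z.
Combining the parts gives n  100  Z.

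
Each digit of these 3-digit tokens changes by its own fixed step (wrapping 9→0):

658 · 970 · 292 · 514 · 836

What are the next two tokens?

158 then 470

First digit: +3 each step, mod 10; 6, 9, 2, 5, 8 → 1 → 4.
Second digit: +2 each step, mod 10; 5, 7, 9, 1, 3 → 5 → 7.
For the third digit, +2 each step, mod 10: 8, 0, 2, 4, 6 → 8 → 0.
Putting the parts together: 158 and then 470.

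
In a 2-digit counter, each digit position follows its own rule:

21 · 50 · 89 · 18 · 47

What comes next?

First digit goes 2, 5, 8, 1, 4 → 7 (+3 each step, mod 10).
Second digit: −1 each step, mod 10; 1, 0, 9, 8, 7 → 6.
So the next code is 76.

76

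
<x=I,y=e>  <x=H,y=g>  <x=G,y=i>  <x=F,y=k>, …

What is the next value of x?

E

X goes I, H, G, F → E (letters move back 1 place in the alphabet).
Y: letters move forward 2 places in the alphabet; e, g, i, k → m.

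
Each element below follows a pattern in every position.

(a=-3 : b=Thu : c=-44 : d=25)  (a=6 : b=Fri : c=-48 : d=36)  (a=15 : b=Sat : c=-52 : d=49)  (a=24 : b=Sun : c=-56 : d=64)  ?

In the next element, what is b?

B: Thu, Fri, Sat, Sun → Mon (runs through the weekdays Mon→Sun).

Mon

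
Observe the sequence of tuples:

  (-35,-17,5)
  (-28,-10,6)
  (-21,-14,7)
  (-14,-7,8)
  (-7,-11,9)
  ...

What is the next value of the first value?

First value: +7 each step, so -35, -28, -21, -14, -7 → 0.

0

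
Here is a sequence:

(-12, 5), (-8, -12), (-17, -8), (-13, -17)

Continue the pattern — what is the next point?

For the first value, alternating steps +4, −9, +4, −9, …: -12, -8, -17, -13 → -22.
For the second value, always the previous value of the first value: 5, -12, -8, -17 → -13.
So the next point is (-22, -13).

(-22, -13)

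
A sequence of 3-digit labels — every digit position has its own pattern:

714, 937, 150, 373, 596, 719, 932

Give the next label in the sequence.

155

First digit goes 7, 9, 1, 3, 5, 7, 9 → 1 (+2 each step, mod 10).
Second digit goes 1, 3, 5, 7, 9, 1, 3 → 5 (+2 each step, mod 10).
Third digit: +3 each step, mod 10; 4, 7, 0, 3, 6, 9, 2 → 5.
Putting it together: 155.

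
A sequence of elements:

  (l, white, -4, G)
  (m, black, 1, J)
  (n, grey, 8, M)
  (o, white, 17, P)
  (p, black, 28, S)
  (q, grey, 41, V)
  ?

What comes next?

First letter: letters move forward 1 place in the alphabet; l, m, n, o, p, q → r.
Shade: repeats white → black → grey; white, black, grey, white, black, grey → white.
Third slot — differences are 5, 7, 9, … (increasing by 2 each time): -4, 1, 8, 17, 28, 41 → 56.
Second letter: letters move forward 3 places in the alphabet, so G, J, M, P, S, V → Y.
Combining the parts gives (r, white, 56, Y).

(r, white, 56, Y)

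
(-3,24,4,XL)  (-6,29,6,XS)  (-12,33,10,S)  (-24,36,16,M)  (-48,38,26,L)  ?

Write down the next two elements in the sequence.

First part: ×2 each step, so -3, -6, -12, -24, -48 → -96 → -192.
For the second part, differences are 5, 4, 3, … (decreasing by 1 each time): 24, 29, 33, 36, 38 → 39 → 39.
For the third part, each term is the sum of the two before it: 4, 6, 10, 16, 26 → 42 → 68.
For the size, runs through clothing sizes XS→XL: XL, XS, S, M, L → XL → XS.
So the next two elements are (-96,39,42,XL) and (-192,39,68,XS).

(-96,39,42,XL), (-192,39,68,XS)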